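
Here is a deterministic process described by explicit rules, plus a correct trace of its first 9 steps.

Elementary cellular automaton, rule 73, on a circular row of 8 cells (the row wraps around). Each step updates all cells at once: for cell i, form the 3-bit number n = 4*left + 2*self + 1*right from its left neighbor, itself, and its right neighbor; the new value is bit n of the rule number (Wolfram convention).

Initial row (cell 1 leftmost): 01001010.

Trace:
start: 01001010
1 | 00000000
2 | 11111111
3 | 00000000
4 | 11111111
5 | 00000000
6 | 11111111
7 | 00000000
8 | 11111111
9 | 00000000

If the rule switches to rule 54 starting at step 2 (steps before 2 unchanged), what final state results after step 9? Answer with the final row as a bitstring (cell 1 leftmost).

(re-executing steps 2..9 under rule 54; state before step 2: 00000000)
2 | 00000000
3 | 00000000
4 | 00000000
5 | 00000000
6 | 00000000
7 | 00000000
8 | 00000000
9 | 00000000

00000000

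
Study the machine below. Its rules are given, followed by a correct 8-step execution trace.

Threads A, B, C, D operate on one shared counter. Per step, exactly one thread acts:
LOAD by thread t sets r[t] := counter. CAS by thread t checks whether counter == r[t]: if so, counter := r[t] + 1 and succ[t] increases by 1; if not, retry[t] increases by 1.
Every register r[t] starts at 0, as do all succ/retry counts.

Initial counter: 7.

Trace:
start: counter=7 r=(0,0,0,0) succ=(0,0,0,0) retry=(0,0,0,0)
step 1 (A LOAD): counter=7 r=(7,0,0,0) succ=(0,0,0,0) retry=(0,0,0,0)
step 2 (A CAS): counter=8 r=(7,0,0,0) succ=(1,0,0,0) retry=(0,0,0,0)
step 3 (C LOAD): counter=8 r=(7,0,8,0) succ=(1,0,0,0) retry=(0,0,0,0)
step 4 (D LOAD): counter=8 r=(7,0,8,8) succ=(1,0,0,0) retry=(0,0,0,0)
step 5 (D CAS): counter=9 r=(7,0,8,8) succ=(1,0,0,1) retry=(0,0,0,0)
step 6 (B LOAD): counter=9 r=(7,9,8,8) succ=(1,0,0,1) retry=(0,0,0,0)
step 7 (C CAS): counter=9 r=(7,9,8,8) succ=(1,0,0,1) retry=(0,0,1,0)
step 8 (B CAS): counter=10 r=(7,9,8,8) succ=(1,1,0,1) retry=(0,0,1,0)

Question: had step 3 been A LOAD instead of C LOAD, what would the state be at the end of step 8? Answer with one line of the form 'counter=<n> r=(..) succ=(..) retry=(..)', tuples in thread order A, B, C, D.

counter=10 r=(8,9,0,8) succ=(1,1,0,1) retry=(0,0,1,0)

(re-executing from step 3 with the substitution; state before step 3: counter=8 r=(7,0,0,0) succ=(1,0,0,0) retry=(0,0,0,0))
step 3 (A LOAD): counter=8 r=(8,0,0,0) succ=(1,0,0,0) retry=(0,0,0,0)
step 4 (D LOAD): counter=8 r=(8,0,0,8) succ=(1,0,0,0) retry=(0,0,0,0)
step 5 (D CAS): counter=9 r=(8,0,0,8) succ=(1,0,0,1) retry=(0,0,0,0)
step 6 (B LOAD): counter=9 r=(8,9,0,8) succ=(1,0,0,1) retry=(0,0,0,0)
step 7 (C CAS): counter=9 r=(8,9,0,8) succ=(1,0,0,1) retry=(0,0,1,0)
step 8 (B CAS): counter=10 r=(8,9,0,8) succ=(1,1,0,1) retry=(0,0,1,0)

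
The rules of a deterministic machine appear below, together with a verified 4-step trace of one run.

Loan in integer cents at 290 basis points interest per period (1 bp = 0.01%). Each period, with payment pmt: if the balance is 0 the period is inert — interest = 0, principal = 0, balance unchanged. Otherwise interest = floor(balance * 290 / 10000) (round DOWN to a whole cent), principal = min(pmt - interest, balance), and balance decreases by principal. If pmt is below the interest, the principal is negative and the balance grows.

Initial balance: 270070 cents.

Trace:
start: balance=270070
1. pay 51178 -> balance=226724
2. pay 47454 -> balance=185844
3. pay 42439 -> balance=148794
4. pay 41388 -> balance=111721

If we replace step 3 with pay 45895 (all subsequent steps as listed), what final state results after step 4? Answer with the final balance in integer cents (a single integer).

(re-executing from step 3 with the substitution; state before step 3: balance=185844)
3. pay 45895 -> balance=145338
4. pay 41388 -> balance=108164

108164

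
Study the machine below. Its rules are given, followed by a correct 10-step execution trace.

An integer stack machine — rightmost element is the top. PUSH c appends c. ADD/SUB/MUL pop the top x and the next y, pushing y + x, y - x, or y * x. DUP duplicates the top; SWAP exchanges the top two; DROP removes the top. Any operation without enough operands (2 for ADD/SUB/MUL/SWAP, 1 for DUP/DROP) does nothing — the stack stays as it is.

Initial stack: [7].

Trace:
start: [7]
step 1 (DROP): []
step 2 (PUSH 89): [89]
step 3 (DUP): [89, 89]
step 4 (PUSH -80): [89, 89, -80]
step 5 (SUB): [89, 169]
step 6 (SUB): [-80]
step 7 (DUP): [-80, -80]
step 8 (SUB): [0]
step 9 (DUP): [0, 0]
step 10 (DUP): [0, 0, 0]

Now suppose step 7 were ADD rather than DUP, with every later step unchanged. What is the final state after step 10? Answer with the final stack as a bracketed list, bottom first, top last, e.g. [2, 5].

(re-executing from step 7 with the substitution; state before step 7: [-80])
step 7 (ADD): [-80]
step 8 (SUB): [-80]
step 9 (DUP): [-80, -80]
step 10 (DUP): [-80, -80, -80]

[-80, -80, -80]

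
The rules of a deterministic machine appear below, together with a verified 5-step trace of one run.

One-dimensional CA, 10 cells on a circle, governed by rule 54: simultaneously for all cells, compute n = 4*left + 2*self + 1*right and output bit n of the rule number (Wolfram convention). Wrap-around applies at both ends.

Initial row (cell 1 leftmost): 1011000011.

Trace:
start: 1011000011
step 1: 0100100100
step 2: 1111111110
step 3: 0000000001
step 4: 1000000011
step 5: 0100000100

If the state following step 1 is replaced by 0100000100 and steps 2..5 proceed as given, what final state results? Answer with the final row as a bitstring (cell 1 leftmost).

state after step 1 := 0100000100
step 2: 1110001110
step 3: 0001010001
step 4: 1011111011
step 5: 0100000100

0100000100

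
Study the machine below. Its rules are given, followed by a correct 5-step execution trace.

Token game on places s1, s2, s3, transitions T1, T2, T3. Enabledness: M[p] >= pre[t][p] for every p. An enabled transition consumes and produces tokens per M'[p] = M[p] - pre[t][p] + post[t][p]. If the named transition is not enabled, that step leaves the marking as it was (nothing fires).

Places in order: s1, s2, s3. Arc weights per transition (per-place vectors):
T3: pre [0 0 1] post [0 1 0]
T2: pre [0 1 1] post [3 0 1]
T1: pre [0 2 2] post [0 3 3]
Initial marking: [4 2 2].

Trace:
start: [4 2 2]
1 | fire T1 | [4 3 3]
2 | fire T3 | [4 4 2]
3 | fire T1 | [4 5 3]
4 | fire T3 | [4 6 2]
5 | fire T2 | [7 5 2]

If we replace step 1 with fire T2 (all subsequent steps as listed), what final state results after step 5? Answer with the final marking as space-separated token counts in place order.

7 3 0

(re-executing from step 1 with the substitution; state before step 1: [4 2 2])
1 | fire T2 | [7 1 2]
2 | fire T3 | [7 2 1]
3 | fire T1 | [7 2 1]
4 | fire T3 | [7 3 0]
5 | fire T2 | [7 3 0]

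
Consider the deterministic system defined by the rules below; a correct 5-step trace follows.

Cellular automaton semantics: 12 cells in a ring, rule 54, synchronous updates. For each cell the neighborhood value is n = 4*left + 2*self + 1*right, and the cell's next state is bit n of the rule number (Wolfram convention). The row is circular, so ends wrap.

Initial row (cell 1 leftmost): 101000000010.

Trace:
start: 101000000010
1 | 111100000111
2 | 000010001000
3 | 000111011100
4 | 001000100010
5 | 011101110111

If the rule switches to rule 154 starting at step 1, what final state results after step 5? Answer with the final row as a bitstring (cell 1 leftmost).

010001010001

(re-executing steps 1..5 under rule 154; state before step 1: 101000000010)
1 | 000100000100
2 | 001010001010
3 | 010001010001
4 | 001010001010
5 | 010001010001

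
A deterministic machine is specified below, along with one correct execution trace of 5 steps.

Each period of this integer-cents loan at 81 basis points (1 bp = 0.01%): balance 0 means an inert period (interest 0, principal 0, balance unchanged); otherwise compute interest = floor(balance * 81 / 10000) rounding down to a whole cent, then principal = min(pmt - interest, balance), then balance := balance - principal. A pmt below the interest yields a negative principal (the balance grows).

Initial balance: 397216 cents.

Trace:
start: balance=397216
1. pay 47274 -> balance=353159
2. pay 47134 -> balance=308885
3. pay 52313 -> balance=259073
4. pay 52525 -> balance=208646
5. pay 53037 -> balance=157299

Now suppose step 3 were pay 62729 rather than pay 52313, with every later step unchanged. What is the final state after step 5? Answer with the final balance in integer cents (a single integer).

(re-executing from step 3 with the substitution; state before step 3: balance=308885)
3. pay 62729 -> balance=248657
4. pay 52525 -> balance=198146
5. pay 53037 -> balance=146713

146713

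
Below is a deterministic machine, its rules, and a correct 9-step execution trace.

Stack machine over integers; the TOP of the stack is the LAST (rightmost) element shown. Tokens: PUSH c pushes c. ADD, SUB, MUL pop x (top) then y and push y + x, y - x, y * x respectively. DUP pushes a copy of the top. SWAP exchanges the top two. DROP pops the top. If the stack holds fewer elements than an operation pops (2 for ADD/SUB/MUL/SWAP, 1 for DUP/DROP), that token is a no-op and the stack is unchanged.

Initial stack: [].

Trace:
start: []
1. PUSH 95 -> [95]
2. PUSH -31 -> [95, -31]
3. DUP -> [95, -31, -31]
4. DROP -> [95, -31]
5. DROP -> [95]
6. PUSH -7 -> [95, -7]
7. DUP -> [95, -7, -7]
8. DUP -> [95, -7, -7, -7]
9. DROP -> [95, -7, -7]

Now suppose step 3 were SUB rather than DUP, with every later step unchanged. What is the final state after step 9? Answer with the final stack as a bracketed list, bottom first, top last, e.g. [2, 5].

[-7, -7]

(re-executing from step 3 with the substitution; state before step 3: [95, -31])
3. SUB -> [126]
4. DROP -> []
5. DROP -> []
6. PUSH -7 -> [-7]
7. DUP -> [-7, -7]
8. DUP -> [-7, -7, -7]
9. DROP -> [-7, -7]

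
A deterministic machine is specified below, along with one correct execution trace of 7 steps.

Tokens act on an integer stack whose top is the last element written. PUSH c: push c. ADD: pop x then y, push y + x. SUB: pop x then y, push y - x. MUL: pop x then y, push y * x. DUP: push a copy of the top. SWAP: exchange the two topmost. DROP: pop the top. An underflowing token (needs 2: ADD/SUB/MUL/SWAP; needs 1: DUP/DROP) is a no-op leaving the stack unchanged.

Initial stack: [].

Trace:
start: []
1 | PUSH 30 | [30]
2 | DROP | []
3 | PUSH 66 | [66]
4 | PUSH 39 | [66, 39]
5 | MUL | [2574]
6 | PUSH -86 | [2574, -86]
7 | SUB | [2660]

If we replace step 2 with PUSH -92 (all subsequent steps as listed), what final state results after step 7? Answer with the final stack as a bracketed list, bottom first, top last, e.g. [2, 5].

[30, -92, 2660]

(re-executing from step 2 with the substitution; state before step 2: [30])
2 | PUSH -92 | [30, -92]
3 | PUSH 66 | [30, -92, 66]
4 | PUSH 39 | [30, -92, 66, 39]
5 | MUL | [30, -92, 2574]
6 | PUSH -86 | [30, -92, 2574, -86]
7 | SUB | [30, -92, 2660]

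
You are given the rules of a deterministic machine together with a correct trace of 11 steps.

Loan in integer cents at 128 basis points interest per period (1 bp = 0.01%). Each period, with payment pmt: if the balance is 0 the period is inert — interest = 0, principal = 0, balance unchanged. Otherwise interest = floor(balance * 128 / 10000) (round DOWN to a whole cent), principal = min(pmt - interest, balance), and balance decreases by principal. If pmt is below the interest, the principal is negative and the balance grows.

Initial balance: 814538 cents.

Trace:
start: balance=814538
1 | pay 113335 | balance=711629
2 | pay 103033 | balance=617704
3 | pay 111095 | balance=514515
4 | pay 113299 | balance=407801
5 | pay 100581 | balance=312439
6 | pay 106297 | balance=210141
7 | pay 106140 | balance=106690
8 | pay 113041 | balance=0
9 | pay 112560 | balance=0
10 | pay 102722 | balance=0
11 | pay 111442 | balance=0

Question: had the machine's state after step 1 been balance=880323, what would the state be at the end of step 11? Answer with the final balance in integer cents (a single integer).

0

state after step 1 := balance=880323
2 | pay 103033 | balance=788558
3 | pay 111095 | balance=687556
4 | pay 113299 | balance=583057
5 | pay 100581 | balance=489939
6 | pay 106297 | balance=389913
7 | pay 106140 | balance=288763
8 | pay 113041 | balance=179418
9 | pay 112560 | balance=69154
10 | pay 102722 | balance=0
11 | pay 111442 | balance=0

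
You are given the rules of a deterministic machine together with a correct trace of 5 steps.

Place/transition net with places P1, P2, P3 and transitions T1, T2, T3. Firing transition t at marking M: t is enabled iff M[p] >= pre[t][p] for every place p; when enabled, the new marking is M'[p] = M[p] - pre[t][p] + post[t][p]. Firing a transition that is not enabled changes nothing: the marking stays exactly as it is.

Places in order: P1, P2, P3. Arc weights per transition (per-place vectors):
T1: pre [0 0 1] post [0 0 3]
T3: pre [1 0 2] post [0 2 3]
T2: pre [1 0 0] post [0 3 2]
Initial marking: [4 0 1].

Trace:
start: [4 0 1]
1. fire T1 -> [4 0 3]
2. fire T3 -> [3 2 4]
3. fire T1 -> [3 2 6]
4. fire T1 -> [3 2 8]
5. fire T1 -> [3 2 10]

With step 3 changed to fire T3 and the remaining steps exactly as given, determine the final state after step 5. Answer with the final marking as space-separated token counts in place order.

2 4 9

(re-executing from step 3 with the substitution; state before step 3: [3 2 4])
3. fire T3 -> [2 4 5]
4. fire T1 -> [2 4 7]
5. fire T1 -> [2 4 9]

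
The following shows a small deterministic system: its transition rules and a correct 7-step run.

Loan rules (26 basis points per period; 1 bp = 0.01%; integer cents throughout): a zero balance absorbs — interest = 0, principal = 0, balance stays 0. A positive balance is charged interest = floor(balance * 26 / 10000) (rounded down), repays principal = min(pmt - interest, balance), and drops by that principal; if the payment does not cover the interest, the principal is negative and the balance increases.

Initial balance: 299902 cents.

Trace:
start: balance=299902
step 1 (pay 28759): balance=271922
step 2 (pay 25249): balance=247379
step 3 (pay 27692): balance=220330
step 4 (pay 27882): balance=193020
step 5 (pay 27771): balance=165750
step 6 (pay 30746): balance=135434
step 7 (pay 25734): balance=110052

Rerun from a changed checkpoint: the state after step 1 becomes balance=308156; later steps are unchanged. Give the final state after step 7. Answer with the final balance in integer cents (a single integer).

146856

state after step 1 := balance=308156
step 2 (pay 25249): balance=283708
step 3 (pay 27692): balance=256753
step 4 (pay 27882): balance=229538
step 5 (pay 27771): balance=202363
step 6 (pay 30746): balance=172143
step 7 (pay 25734): balance=146856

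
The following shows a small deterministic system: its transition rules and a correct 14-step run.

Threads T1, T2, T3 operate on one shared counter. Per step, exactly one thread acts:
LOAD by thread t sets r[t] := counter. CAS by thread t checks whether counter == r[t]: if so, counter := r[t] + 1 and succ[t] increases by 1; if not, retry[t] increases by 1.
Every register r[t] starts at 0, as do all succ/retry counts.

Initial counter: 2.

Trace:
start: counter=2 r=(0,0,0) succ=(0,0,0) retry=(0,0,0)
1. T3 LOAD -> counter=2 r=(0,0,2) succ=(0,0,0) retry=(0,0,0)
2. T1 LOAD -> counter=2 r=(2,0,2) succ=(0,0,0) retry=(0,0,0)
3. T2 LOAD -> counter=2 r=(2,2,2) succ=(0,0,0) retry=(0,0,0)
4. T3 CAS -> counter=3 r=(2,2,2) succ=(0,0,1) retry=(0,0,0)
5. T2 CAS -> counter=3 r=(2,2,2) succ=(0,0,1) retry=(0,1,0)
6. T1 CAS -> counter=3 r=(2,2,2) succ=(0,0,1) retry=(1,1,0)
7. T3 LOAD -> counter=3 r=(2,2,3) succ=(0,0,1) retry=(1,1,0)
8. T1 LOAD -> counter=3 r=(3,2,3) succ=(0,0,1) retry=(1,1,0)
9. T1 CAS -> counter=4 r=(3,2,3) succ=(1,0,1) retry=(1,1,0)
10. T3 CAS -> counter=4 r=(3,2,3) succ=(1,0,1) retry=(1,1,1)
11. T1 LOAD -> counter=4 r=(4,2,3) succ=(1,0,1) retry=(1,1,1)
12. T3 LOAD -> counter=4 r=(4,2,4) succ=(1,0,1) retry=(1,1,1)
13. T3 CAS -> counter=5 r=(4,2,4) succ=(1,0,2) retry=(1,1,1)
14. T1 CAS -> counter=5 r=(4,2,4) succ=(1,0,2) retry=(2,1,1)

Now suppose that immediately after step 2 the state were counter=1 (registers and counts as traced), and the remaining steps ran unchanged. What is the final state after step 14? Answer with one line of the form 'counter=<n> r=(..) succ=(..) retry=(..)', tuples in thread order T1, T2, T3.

counter=5 r=(4,1,4) succ=(2,1,1) retry=(1,0,2)

state after step 2 := counter=1 r=(2,0,2) succ=(0,0,0) retry=(0,0,0)
3. T2 LOAD -> counter=1 r=(2,1,2) succ=(0,0,0) retry=(0,0,0)
4. T3 CAS -> counter=1 r=(2,1,2) succ=(0,0,0) retry=(0,0,1)
5. T2 CAS -> counter=2 r=(2,1,2) succ=(0,1,0) retry=(0,0,1)
6. T1 CAS -> counter=3 r=(2,1,2) succ=(1,1,0) retry=(0,0,1)
7. T3 LOAD -> counter=3 r=(2,1,3) succ=(1,1,0) retry=(0,0,1)
8. T1 LOAD -> counter=3 r=(3,1,3) succ=(1,1,0) retry=(0,0,1)
9. T1 CAS -> counter=4 r=(3,1,3) succ=(2,1,0) retry=(0,0,1)
10. T3 CAS -> counter=4 r=(3,1,3) succ=(2,1,0) retry=(0,0,2)
11. T1 LOAD -> counter=4 r=(4,1,3) succ=(2,1,0) retry=(0,0,2)
12. T3 LOAD -> counter=4 r=(4,1,4) succ=(2,1,0) retry=(0,0,2)
13. T3 CAS -> counter=5 r=(4,1,4) succ=(2,1,1) retry=(0,0,2)
14. T1 CAS -> counter=5 r=(4,1,4) succ=(2,1,1) retry=(1,0,2)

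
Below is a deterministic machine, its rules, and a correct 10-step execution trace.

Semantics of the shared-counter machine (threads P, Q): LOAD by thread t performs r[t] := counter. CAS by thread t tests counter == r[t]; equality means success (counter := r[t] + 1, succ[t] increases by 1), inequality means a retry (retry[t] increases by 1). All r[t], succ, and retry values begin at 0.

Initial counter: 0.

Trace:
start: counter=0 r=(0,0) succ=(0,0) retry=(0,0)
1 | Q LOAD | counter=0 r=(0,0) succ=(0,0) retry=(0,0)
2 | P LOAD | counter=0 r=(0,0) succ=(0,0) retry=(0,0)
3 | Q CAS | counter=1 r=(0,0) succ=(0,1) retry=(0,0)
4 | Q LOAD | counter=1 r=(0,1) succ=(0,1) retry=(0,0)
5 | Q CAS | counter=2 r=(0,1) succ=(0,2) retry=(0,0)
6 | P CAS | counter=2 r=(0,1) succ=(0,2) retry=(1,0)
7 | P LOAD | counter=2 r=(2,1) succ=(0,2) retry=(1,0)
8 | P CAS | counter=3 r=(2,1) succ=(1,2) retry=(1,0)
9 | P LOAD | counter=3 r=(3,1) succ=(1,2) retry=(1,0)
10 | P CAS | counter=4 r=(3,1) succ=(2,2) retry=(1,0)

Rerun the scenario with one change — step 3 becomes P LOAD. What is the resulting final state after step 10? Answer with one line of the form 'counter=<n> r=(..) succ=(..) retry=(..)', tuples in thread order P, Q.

(re-executing from step 3 with the substitution; state before step 3: counter=0 r=(0,0) succ=(0,0) retry=(0,0))
3 | P LOAD | counter=0 r=(0,0) succ=(0,0) retry=(0,0)
4 | Q LOAD | counter=0 r=(0,0) succ=(0,0) retry=(0,0)
5 | Q CAS | counter=1 r=(0,0) succ=(0,1) retry=(0,0)
6 | P CAS | counter=1 r=(0,0) succ=(0,1) retry=(1,0)
7 | P LOAD | counter=1 r=(1,0) succ=(0,1) retry=(1,0)
8 | P CAS | counter=2 r=(1,0) succ=(1,1) retry=(1,0)
9 | P LOAD | counter=2 r=(2,0) succ=(1,1) retry=(1,0)
10 | P CAS | counter=3 r=(2,0) succ=(2,1) retry=(1,0)

counter=3 r=(2,0) succ=(2,1) retry=(1,0)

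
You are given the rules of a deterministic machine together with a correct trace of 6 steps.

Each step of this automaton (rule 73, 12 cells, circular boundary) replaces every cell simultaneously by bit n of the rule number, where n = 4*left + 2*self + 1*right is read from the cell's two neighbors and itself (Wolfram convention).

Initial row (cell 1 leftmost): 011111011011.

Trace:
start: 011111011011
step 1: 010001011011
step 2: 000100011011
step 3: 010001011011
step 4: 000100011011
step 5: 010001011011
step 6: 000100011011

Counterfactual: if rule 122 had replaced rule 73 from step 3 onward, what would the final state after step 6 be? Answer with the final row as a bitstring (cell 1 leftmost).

(re-executing steps 3..6 under rule 122; state before step 3: 000100011011)
step 3: 101010111111
step 4: 110101100000
step 5: 111011110001
step 6: 001110011011

001110011011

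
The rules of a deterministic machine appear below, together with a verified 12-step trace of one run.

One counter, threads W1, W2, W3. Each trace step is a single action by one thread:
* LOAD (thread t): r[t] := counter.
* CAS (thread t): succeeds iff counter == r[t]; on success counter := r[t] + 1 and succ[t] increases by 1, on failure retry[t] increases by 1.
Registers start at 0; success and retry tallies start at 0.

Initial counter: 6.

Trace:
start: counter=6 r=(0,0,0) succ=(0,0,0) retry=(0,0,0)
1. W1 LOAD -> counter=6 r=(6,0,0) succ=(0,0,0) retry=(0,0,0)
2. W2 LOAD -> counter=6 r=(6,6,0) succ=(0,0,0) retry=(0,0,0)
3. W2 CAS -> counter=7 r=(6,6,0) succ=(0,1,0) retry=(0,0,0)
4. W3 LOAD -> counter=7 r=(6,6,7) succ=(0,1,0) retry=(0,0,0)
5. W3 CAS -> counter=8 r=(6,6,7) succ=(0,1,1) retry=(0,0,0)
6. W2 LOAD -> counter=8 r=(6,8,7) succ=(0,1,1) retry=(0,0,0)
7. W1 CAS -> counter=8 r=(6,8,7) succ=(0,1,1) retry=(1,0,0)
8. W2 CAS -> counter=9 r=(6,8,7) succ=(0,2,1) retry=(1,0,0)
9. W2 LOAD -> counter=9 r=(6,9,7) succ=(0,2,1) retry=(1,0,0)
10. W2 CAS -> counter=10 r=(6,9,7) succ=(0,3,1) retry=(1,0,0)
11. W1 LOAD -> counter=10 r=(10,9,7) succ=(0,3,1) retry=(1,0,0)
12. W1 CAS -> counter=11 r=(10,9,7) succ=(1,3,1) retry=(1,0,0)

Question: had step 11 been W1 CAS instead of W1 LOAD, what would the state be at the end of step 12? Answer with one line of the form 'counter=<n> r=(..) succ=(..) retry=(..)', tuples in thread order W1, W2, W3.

counter=10 r=(6,9,7) succ=(0,3,1) retry=(3,0,0)

(re-executing from step 11 with the substitution; state before step 11: counter=10 r=(6,9,7) succ=(0,3,1) retry=(1,0,0))
11. W1 CAS -> counter=10 r=(6,9,7) succ=(0,3,1) retry=(2,0,0)
12. W1 CAS -> counter=10 r=(6,9,7) succ=(0,3,1) retry=(3,0,0)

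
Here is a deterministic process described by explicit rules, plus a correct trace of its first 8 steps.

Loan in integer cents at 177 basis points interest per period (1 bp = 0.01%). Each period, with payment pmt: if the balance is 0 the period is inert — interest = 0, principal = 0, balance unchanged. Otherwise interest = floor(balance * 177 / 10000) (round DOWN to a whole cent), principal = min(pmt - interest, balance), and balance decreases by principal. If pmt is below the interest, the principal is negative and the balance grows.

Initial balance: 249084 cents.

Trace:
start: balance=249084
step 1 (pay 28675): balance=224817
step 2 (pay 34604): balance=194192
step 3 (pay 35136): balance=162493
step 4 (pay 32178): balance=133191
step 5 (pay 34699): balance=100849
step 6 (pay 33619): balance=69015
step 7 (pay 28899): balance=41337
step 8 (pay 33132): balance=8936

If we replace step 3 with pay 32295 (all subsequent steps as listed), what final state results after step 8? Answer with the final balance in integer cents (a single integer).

(re-executing from step 3 with the substitution; state before step 3: balance=194192)
step 3 (pay 32295): balance=165334
step 4 (pay 32178): balance=136082
step 5 (pay 34699): balance=103791
step 6 (pay 33619): balance=72009
step 7 (pay 28899): balance=44384
step 8 (pay 33132): balance=12037

12037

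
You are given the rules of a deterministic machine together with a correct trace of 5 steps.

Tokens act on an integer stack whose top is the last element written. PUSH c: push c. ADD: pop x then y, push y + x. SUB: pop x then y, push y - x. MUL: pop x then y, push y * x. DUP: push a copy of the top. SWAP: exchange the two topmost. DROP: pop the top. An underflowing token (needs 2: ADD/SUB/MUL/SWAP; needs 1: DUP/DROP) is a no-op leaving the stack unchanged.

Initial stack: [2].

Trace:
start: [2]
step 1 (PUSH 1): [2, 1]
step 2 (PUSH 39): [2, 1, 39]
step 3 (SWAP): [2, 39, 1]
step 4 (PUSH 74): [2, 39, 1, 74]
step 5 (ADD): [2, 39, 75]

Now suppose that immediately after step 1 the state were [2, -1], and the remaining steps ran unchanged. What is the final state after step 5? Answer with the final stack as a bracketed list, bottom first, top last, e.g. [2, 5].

state after step 1 := [2, -1]
step 2 (PUSH 39): [2, -1, 39]
step 3 (SWAP): [2, 39, -1]
step 4 (PUSH 74): [2, 39, -1, 74]
step 5 (ADD): [2, 39, 73]

[2, 39, 73]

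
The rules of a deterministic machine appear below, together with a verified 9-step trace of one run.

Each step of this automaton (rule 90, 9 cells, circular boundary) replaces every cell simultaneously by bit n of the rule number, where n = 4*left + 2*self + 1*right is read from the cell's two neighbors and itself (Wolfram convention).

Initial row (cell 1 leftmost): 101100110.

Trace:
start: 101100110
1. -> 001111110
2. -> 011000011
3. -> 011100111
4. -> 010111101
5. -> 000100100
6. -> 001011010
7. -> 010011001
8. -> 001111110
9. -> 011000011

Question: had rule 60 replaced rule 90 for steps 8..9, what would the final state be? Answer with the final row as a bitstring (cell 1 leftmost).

000111111

(re-executing steps 8..9 under rule 60; state before step 8: 010011001)
8. -> 111010101
9. -> 000111111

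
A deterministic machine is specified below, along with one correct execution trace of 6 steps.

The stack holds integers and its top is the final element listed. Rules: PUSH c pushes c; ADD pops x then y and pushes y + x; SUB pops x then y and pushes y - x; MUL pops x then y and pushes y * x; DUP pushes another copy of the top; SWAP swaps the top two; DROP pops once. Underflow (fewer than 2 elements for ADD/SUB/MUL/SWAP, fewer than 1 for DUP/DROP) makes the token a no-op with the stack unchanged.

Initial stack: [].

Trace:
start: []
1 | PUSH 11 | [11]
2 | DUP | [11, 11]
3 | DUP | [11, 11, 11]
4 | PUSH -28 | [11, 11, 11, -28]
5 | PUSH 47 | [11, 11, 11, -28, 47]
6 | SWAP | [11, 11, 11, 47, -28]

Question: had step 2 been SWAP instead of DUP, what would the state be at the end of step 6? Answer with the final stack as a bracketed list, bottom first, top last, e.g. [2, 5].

(re-executing from step 2 with the substitution; state before step 2: [11])
2 | SWAP | [11]
3 | DUP | [11, 11]
4 | PUSH -28 | [11, 11, -28]
5 | PUSH 47 | [11, 11, -28, 47]
6 | SWAP | [11, 11, 47, -28]

[11, 11, 47, -28]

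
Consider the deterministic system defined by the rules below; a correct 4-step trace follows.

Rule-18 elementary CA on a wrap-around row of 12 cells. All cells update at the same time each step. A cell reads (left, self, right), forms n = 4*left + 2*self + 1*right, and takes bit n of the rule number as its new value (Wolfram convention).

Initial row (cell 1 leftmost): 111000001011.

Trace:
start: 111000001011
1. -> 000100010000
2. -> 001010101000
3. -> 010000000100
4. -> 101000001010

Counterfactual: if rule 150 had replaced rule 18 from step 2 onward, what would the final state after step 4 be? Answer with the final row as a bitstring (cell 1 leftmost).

110110110110

(re-executing steps 2..4 under rule 150; state before step 2: 000100010000)
2. -> 001110111000
3. -> 010100010100
4. -> 110110110110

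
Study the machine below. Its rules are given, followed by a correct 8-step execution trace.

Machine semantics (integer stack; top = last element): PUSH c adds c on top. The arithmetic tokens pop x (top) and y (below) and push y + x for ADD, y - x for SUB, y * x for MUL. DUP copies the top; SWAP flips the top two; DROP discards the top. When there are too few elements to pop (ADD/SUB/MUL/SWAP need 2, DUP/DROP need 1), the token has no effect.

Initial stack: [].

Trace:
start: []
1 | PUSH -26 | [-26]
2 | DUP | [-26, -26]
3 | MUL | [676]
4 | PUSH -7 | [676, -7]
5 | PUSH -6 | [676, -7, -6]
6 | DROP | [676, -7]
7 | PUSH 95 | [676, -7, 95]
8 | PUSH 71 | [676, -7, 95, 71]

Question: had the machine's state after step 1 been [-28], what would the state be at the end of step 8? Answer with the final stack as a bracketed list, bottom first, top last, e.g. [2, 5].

[784, -7, 95, 71]

state after step 1 := [-28]
2 | DUP | [-28, -28]
3 | MUL | [784]
4 | PUSH -7 | [784, -7]
5 | PUSH -6 | [784, -7, -6]
6 | DROP | [784, -7]
7 | PUSH 95 | [784, -7, 95]
8 | PUSH 71 | [784, -7, 95, 71]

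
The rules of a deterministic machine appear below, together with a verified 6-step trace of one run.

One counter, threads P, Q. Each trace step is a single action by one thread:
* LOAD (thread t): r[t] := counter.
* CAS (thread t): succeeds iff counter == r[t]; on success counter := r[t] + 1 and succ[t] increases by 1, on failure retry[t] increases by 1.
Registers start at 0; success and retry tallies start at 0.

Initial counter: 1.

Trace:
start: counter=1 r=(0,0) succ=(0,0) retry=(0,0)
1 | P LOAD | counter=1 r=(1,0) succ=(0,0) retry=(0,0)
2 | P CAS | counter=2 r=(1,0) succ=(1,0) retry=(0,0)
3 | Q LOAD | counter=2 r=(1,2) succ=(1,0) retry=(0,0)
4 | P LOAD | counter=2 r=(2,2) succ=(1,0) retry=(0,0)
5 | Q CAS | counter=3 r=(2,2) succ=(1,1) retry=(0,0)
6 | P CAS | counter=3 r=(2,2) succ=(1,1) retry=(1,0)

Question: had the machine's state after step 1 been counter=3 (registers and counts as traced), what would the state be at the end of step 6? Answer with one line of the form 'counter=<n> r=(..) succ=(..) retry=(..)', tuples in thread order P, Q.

counter=4 r=(3,3) succ=(0,1) retry=(2,0)

state after step 1 := counter=3 r=(1,0) succ=(0,0) retry=(0,0)
2 | P CAS | counter=3 r=(1,0) succ=(0,0) retry=(1,0)
3 | Q LOAD | counter=3 r=(1,3) succ=(0,0) retry=(1,0)
4 | P LOAD | counter=3 r=(3,3) succ=(0,0) retry=(1,0)
5 | Q CAS | counter=4 r=(3,3) succ=(0,1) retry=(1,0)
6 | P CAS | counter=4 r=(3,3) succ=(0,1) retry=(2,0)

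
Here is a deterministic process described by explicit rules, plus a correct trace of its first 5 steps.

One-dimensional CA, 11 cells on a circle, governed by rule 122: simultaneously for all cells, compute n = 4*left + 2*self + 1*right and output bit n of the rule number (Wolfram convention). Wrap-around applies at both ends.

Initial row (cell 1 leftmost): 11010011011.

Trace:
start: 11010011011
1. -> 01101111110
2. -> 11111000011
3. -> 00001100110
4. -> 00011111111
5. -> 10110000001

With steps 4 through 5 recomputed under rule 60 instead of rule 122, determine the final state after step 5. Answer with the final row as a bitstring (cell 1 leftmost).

10001111111

(re-executing steps 4..5 under rule 60; state before step 4: 00001100110)
4. -> 00001010101
5. -> 10001111111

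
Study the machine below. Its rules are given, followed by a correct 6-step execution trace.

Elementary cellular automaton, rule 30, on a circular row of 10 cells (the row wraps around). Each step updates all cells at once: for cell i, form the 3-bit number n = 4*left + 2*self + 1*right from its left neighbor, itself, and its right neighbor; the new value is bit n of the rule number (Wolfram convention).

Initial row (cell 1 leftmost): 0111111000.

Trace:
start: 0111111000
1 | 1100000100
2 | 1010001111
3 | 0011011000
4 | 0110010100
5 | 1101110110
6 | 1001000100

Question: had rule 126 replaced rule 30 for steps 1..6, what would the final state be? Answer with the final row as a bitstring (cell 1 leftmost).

1000000111

(re-executing steps 1..6 under rule 126; state before step 1: 0111111000)
1 | 1100001100
2 | 1110011111
3 | 0011110000
4 | 0110011000
5 | 1111111100
6 | 1000000111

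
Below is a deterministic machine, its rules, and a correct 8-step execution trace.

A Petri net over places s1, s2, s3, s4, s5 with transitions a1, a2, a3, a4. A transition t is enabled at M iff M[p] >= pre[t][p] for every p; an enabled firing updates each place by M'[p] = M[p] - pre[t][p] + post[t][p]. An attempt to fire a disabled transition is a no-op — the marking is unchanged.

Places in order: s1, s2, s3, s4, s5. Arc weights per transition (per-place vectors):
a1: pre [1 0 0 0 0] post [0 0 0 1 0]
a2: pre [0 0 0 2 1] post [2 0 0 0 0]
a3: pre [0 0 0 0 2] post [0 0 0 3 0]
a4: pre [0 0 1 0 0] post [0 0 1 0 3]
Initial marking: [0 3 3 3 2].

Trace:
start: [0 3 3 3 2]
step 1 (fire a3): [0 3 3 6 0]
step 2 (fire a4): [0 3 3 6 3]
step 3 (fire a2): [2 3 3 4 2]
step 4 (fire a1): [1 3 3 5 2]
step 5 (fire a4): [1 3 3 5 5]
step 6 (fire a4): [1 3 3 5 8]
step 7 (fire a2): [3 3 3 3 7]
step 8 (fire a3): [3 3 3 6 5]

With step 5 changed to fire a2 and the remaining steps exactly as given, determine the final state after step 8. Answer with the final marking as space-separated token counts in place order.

5 3 3 4 1

(re-executing from step 5 with the substitution; state before step 5: [1 3 3 5 2])
step 5 (fire a2): [3 3 3 3 1]
step 6 (fire a4): [3 3 3 3 4]
step 7 (fire a2): [5 3 3 1 3]
step 8 (fire a3): [5 3 3 4 1]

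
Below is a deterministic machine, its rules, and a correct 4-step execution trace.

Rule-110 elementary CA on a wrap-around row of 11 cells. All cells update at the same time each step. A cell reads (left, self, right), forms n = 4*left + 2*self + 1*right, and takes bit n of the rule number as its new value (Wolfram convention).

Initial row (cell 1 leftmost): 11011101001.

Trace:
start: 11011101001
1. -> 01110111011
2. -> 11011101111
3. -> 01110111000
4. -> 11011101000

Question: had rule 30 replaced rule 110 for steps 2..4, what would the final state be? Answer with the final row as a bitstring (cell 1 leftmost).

00001000100

(re-executing steps 2..4 under rule 30; state before step 2: 01110111011)
2. -> 01000100010
3. -> 11101110111
4. -> 00001000100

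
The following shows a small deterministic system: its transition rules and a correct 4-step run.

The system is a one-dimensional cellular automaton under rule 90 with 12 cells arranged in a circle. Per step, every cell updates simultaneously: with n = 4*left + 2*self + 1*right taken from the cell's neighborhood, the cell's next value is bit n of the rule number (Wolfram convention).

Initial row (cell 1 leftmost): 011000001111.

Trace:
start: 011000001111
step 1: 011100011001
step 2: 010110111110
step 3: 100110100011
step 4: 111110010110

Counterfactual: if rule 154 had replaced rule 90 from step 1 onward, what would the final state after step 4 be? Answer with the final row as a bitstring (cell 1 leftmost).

(re-executing steps 1..4 under rule 154; state before step 1: 011000001111)
step 1: 010100011110
step 2: 100010111101
step 3: 010100111001
step 4: 000011110110

000011110110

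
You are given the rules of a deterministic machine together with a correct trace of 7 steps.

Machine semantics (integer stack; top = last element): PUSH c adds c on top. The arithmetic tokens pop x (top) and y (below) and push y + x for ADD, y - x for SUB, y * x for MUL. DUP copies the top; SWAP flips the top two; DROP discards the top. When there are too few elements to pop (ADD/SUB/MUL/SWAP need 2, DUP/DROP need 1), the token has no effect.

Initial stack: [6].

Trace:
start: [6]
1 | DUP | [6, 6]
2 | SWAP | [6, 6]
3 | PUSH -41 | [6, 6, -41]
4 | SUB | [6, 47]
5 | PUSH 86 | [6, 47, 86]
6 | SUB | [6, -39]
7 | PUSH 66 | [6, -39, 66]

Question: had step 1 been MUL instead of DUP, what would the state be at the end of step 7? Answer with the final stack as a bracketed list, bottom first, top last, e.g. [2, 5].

[-39, 66]

(re-executing from step 1 with the substitution; state before step 1: [6])
1 | MUL | [6]
2 | SWAP | [6]
3 | PUSH -41 | [6, -41]
4 | SUB | [47]
5 | PUSH 86 | [47, 86]
6 | SUB | [-39]
7 | PUSH 66 | [-39, 66]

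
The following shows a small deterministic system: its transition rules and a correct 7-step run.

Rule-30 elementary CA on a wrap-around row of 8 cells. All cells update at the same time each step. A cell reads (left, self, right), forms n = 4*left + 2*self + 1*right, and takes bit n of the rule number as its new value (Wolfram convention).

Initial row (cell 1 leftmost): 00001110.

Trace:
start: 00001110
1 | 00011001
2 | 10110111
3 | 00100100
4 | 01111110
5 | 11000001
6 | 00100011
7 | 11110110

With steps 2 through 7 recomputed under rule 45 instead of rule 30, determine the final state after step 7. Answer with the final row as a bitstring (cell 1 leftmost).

(re-executing steps 2..7 under rule 45; state before step 2: 00011001)
2 | 01010001
3 | 11110101
4 | 00001111
5 | 01101000
6 | 01011011
7 | 11110110

11110110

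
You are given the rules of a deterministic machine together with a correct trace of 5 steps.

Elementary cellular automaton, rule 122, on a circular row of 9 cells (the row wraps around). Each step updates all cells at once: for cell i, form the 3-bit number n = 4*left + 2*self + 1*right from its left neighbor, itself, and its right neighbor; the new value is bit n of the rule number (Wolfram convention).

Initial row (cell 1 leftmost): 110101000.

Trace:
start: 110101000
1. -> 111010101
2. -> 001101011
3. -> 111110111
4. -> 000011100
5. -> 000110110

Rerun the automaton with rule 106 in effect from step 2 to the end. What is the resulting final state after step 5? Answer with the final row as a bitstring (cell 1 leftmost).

(re-executing steps 2..5 under rule 106; state before step 2: 111010101)
2. -> 001101011
3. -> 011110111
4. -> 110011101
5. -> 010110111

010110111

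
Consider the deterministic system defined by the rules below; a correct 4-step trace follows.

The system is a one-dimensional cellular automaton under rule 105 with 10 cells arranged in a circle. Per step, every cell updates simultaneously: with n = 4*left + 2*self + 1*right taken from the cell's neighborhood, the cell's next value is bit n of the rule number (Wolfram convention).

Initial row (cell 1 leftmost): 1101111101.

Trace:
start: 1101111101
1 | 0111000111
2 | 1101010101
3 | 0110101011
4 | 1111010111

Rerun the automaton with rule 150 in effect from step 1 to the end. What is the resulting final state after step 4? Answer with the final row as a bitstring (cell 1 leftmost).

1111010111

(re-executing steps 1..4 under rule 150; state before step 1: 1101111101)
1 | 1000111000
2 | 1101010101
3 | 1001010100
4 | 1111010111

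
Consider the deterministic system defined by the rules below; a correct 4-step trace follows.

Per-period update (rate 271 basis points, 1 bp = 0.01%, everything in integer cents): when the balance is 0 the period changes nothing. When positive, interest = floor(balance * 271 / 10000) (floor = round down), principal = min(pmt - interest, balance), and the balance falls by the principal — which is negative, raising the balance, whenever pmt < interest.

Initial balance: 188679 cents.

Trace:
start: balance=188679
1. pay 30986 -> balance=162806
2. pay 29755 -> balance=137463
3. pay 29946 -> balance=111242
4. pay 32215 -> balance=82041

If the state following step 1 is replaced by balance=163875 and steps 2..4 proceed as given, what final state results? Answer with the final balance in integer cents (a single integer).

83200

state after step 1 := balance=163875
2. pay 29755 -> balance=138561
3. pay 29946 -> balance=112370
4. pay 32215 -> balance=83200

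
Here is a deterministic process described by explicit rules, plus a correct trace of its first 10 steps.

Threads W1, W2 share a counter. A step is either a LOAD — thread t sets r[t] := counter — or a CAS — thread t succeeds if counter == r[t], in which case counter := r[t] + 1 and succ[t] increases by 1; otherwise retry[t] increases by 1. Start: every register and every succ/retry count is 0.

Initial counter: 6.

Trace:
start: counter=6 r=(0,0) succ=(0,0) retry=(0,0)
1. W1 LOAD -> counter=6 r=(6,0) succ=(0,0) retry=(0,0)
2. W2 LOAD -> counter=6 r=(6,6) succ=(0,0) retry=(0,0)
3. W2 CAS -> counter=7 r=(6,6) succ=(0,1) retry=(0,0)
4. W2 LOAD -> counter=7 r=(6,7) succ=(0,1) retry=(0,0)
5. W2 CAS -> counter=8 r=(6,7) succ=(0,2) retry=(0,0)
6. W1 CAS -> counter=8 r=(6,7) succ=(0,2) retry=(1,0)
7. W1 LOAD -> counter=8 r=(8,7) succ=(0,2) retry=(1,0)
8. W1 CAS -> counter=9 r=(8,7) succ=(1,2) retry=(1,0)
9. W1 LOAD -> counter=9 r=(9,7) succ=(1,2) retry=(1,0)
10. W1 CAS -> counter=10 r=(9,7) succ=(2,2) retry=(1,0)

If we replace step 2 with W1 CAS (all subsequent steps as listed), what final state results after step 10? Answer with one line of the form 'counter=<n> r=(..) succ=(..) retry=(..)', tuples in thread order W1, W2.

counter=10 r=(9,7) succ=(3,1) retry=(1,1)

(re-executing from step 2 with the substitution; state before step 2: counter=6 r=(6,0) succ=(0,0) retry=(0,0))
2. W1 CAS -> counter=7 r=(6,0) succ=(1,0) retry=(0,0)
3. W2 CAS -> counter=7 r=(6,0) succ=(1,0) retry=(0,1)
4. W2 LOAD -> counter=7 r=(6,7) succ=(1,0) retry=(0,1)
5. W2 CAS -> counter=8 r=(6,7) succ=(1,1) retry=(0,1)
6. W1 CAS -> counter=8 r=(6,7) succ=(1,1) retry=(1,1)
7. W1 LOAD -> counter=8 r=(8,7) succ=(1,1) retry=(1,1)
8. W1 CAS -> counter=9 r=(8,7) succ=(2,1) retry=(1,1)
9. W1 LOAD -> counter=9 r=(9,7) succ=(2,1) retry=(1,1)
10. W1 CAS -> counter=10 r=(9,7) succ=(3,1) retry=(1,1)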